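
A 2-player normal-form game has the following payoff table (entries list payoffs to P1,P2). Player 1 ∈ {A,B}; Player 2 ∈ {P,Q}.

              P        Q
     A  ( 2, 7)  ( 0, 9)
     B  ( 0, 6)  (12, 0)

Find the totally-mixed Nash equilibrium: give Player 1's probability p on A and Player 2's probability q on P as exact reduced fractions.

P1 indiff ⇒ q·2+(1-q)·0 = q·0+(1-q)·12 ⇒ q(2) = (1-q)(12) ⇒ q = 6/7
P2 indiff ⇒ p·7+(1-p)·6 = p·9+(1-p)·0 ⇒ p(-2) = (1-p)(-6) ⇒ p = 3/4

P1 mixes 3/4 on A; P2 mixes 6/7 on P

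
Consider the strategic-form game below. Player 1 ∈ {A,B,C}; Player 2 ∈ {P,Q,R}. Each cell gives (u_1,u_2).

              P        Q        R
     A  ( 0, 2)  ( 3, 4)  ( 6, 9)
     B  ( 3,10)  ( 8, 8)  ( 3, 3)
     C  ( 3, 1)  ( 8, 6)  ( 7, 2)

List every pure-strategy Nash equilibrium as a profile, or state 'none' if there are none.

(A,P): not NE [P1→C gives 3>0; P2→R gives 9>2]
(A,Q): not NE [P1→C gives 8>3; P2→R gives 9>4]
(A,R): not NE [P1→C gives 7>6]
(B,P): NE
(B,Q): not NE [P2→P gives 10>8]
(B,R): not NE [P1→C gives 7>3; P2→P gives 10>3]
(C,P): not NE [P2→Q gives 6>1]
(C,Q): NE
(C,R): not NE [P2→Q gives 6>2]

PSNE = {(B,P), (C,Q)}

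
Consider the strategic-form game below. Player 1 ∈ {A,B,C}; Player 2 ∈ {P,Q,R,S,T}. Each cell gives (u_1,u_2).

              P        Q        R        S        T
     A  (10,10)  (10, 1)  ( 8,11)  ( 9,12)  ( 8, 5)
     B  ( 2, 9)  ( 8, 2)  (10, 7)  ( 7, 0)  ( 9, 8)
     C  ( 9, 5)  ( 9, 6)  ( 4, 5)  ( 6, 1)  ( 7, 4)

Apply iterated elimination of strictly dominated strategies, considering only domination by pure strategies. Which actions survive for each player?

Remaining: P1:{A,B} P2:{P,R,S}

P1 drop C (A beats it: P:10>9 Q:10>9 R:8>4 S:9>6 T:8>7)
P2 drop Q (P beats it: A:10>1 B:9>2)
P2 drop T (P beats it: A:10>5 B:9>8)
P1→{A,B} P2→{P,R,S}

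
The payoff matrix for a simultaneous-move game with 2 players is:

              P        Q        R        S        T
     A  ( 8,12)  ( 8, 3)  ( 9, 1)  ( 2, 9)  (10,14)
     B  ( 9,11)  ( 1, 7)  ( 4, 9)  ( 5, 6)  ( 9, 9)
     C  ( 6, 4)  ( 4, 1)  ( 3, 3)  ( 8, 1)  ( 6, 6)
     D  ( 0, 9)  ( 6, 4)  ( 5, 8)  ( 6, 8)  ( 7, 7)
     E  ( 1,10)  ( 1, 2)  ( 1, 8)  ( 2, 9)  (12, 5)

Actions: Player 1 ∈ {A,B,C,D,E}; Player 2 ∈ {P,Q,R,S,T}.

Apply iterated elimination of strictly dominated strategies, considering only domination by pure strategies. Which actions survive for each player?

P2 drop Q (P beats it: A:12>3 B:11>7 C:4>1 D:9>4 E:10>2)
P2 drop R (P beats it: A:12>1 B:11>9 C:4>3 D:9>8 E:10>8)
P2 drop S (P beats it: A:12>9 B:11>6 C:4>1 D:9>8 E:10>9)
P1 drop C (A beats it: P:8>6 T:10>6)
P1 drop D (A beats it: P:8>0 T:10>7)
P1→{A,B,E} P2→{P,T}

IESDS → P1:{A,B,E} P2:{P,T}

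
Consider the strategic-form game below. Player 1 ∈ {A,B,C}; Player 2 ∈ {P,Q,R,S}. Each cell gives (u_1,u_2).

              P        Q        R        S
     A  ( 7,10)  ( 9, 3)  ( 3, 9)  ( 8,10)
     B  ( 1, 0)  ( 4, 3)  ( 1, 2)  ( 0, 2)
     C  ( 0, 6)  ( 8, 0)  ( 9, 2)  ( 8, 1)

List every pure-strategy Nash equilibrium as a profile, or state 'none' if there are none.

(A,P): NE
(A,Q): not NE [P2→S gives 10>3]
(A,R): not NE [P1→C gives 9>3; P2→S gives 10>9]
(A,S): NE
(B,P): not NE [P1→A gives 7>1; P2→Q gives 3>0]
(B,Q): not NE [P1→A gives 9>4]
(B,R): not NE [P1→C gives 9>1; P2→Q gives 3>2]
(B,S): not NE [P1→C gives 8>0; P2→Q gives 3>2]
(C,P): not NE [P1→A gives 7>0]
(C,Q): not NE [P1→A gives 9>8; P2→P gives 6>0]
(C,R): not NE [P2→P gives 6>2]
(C,S): not NE [P2→P gives 6>1]

NE set: (A,P), (A,S)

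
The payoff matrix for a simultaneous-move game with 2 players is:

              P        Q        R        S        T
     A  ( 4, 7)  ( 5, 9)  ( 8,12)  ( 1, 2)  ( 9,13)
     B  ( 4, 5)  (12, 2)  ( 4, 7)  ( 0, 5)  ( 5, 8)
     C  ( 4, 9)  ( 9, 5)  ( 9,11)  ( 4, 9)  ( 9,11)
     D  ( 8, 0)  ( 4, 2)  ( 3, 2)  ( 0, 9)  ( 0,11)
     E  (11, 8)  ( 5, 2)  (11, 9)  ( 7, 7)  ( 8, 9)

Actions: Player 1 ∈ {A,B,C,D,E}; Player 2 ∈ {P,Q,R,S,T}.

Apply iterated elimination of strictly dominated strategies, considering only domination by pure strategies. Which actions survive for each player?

P1 drop D (E beats it: P:11>8 Q:5>4 R:11>3 S:7>0 T:8>0)
P2 drop P (R beats it: A:12>7 B:7>5 C:11>9 E:9>8)
P2 drop Q (R beats it: A:12>9 B:7>2 C:11>5 E:9>2)
P1 drop B (A beats it: R:8>4 S:1>0 T:9>5)
P2 drop S (R beats it: A:12>2 C:11>9 E:9>7)
P1→{A,C,E} P2→{R,T}

Remaining: P1:{A,C,E} P2:{R,T}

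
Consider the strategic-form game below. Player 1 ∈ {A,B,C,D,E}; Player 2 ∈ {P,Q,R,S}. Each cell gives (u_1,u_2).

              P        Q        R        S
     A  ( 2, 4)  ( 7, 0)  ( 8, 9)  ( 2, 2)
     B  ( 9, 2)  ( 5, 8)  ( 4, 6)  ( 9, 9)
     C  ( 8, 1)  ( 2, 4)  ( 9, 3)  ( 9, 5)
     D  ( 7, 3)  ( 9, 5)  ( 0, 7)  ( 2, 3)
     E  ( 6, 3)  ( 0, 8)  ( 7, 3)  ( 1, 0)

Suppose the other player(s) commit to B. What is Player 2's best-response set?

u_2(P vs B) = 2
u_2(Q vs B) = 8
u_2(R vs B) = 6
u_2(S vs B) = 9
max payoff 9 at {S}

argmax u_2 = {S}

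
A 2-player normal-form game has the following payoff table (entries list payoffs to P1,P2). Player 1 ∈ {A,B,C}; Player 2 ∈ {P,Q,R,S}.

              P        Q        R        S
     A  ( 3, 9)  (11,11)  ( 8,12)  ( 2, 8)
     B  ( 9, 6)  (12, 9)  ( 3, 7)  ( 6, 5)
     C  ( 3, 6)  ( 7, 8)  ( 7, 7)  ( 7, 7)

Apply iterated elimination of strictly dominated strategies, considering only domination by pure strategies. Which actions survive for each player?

P2 drop P (Q beats it: A:11>9 B:9>6 C:8>6)
P2 drop S (Q beats it: A:11>8 B:9>5 C:8>7)
P1 drop C (A beats it: Q:11>7 R:8>7)
P1→{A,B} P2→{Q,R}

Remaining: P1:{A,B} P2:{Q,R}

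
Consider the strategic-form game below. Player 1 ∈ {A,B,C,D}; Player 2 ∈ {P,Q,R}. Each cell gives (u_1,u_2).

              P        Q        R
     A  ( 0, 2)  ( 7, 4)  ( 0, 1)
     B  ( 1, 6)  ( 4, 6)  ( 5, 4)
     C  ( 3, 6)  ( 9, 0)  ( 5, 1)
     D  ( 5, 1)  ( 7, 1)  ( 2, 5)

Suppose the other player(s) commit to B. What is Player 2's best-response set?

BR_2 = {P,Q}

u_2(P vs B) = 6
u_2(Q vs B) = 6
u_2(R vs B) = 4
max payoff 6 at {P,Q}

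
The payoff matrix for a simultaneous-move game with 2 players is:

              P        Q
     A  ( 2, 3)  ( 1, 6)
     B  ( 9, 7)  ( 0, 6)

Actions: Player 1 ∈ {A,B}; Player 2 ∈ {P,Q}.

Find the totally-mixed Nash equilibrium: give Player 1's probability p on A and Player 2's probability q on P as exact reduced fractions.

p=1/4, q=1/8

P1 indiff ⇒ q·2+(1-q)·1 = q·9+(1-q)·0 ⇒ q(-7) = (1-q)(-1) ⇒ q = 1/8
P2 indiff ⇒ p·3+(1-p)·7 = p·6+(1-p)·6 ⇒ p(-3) = (1-p)(-1) ⇒ p = 1/4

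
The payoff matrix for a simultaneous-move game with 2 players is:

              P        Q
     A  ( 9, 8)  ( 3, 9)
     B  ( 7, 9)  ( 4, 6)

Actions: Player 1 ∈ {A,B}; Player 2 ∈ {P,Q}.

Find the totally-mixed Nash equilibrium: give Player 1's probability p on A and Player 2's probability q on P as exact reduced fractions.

P1 mixes 3/4 on A; P2 mixes 1/3 on P

P1 indiff ⇒ q·9+(1-q)·3 = q·7+(1-q)·4 ⇒ q(2) = (1-q)(1) ⇒ q = 1/3
P2 indiff ⇒ p·8+(1-p)·9 = p·9+(1-p)·6 ⇒ p(-1) = (1-p)(-3) ⇒ p = 3/4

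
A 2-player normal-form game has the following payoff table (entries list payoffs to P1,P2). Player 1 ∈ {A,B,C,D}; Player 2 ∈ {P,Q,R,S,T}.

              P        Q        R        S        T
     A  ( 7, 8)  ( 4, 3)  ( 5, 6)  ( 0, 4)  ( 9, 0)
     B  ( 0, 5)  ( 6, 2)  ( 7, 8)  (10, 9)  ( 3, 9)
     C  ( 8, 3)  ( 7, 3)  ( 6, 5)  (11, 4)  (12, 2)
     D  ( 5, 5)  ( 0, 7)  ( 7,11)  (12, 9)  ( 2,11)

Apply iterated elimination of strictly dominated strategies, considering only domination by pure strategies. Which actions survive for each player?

IESDS → P1:{B,C,D} P2:{R,S,T}

P1 drop A (C beats it: P:8>7 Q:7>4 R:6>5 S:11>0 T:12>9)
P2 drop P (R beats it: B:8>5 C:5>3 D:11>5)
P2 drop Q (R beats it: B:8>2 C:5>3 D:11>7)
P1→{B,C,D} P2→{R,S,T}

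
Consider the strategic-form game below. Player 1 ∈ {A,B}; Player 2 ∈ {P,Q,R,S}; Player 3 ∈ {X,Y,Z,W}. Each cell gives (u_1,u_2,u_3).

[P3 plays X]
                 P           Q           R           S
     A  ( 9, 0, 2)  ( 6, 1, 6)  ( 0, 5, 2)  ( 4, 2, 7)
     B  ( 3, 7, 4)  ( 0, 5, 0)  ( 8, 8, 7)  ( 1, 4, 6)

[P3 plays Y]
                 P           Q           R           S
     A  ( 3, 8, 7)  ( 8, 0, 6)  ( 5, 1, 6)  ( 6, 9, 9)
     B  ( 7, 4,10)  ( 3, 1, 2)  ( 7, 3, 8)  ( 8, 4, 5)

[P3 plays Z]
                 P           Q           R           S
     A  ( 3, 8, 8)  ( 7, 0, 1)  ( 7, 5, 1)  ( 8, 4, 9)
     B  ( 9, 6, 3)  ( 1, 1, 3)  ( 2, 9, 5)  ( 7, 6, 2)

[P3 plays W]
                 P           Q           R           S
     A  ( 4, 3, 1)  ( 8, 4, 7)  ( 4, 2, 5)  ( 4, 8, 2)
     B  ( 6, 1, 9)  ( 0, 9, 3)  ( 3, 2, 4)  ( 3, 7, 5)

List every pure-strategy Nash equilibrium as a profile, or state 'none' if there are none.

(A,P,X): not NE [P2→R gives 5>0; P3→Z gives 8>2]
(A,P,Y): not NE [P1→B gives 7>3; P2→S gives 9>8; P3→Z gives 8>7]
(A,P,Z): not NE [P1→B gives 9>3]
(A,P,W): not NE [P1→B gives 6>4; P2→S gives 8>3; P3→Z gives 8>1]
(A,Q,X): not NE [P2→R gives 5>1; P3→W gives 7>6]
(A,Q,Y): not NE [P2→S gives 9>0; P3→W gives 7>6]
(A,Q,Z): not NE [P2→P gives 8>0; P3→W gives 7>1]
(A,Q,W): not NE [P2→S gives 8>4]
(A,R,X): not NE [P1→B gives 8>0; P3→Y gives 6>2]
(A,R,Y): not NE [P1→B gives 7>5; P2→S gives 9>1]
(A,R,Z): not NE [P2→P gives 8>5; P3→Y gives 6>1]
(A,R,W): not NE [P2→S gives 8>2; P3→Y gives 6>5]
(A,S,X): not NE [P2→R gives 5>2; P3→Z gives 9>7]
(A,S,Y): not NE [P1→B gives 8>6]
(A,S,Z): not NE [P2→P gives 8>4]
(A,S,W): not NE [P3→Z gives 9>2]
(B,P,X): not NE [P1→A gives 9>3; P2→R gives 8>7; P3→Y gives 10>4]
(B,P,Y): NE
(B,P,Z): not NE [P2→R gives 9>6; P3→Y gives 10>3]
(B,P,W): not NE [P2→Q gives 9>1; P3→Y gives 10>9]
(B,Q,X): not NE [P1→A gives 6>0; P2→R gives 8>5; P3→W gives 3>0]
(B,Q,Y): not NE [P1→A gives 8>3; P2→S gives 4>1; P3→W gives 3>2]
(B,Q,Z): not NE [P1→A gives 7>1; P2→R gives 9>1]
(B,Q,W): not NE [P1→A gives 8>0]
(B,R,X): not NE [P3→Y gives 8>7]
(B,R,Y): not NE [P2→S gives 4>3]
(B,R,Z): not NE [P1→A gives 7>2; P3→Y gives 8>5]
(B,R,W): not NE [P1→A gives 4>3; P2→Q gives 9>2; P3→Y gives 8>4]
(B,S,X): not NE [P1→A gives 4>1; P2→R gives 8>4]
(B,S,Y): not NE [P3→X gives 6>5]
(B,S,Z): not NE [P1→A gives 8>7; P2→R gives 9>6; P3→X gives 6>2]
(B,S,W): not NE [P1→A gives 4>3; P2→Q gives 9>7; P3→X gives 6>5]

PSNE = {(B,P,Y)}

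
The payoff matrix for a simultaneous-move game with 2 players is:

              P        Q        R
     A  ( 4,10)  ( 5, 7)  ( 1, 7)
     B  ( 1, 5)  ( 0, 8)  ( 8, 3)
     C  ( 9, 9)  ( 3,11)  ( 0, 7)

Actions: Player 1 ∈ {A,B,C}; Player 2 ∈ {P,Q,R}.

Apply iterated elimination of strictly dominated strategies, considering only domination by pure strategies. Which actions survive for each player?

P2 drop R (P beats it: A:10>7 B:5>3 C:9>7)
P1 drop B (A beats it: P:4>1 Q:5>0)
P1→{A,C} P2→{P,Q}

Survivors P1:{A,C} P2:{P,Q}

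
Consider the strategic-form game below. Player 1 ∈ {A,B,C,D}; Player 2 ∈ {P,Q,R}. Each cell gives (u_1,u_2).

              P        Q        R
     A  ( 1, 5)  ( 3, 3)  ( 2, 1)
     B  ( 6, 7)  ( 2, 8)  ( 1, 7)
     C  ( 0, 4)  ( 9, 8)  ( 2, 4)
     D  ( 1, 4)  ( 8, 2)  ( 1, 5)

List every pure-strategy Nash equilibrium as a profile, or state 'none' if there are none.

Nash profiles: (C,Q)

(A,P): not NE [P1→B gives 6>1]
(A,Q): not NE [P1→C gives 9>3; P2→P gives 5>3]
(A,R): not NE [P2→P gives 5>1]
(B,P): not NE [P2→Q gives 8>7]
(B,Q): not NE [P1→C gives 9>2]
(B,R): not NE [P1→C gives 2>1; P2→Q gives 8>7]
(C,P): not NE [P1→B gives 6>0; P2→Q gives 8>4]
(C,Q): NE
(C,R): not NE [P2→Q gives 8>4]
(D,P): not NE [P1→B gives 6>1; P2→R gives 5>4]
(D,Q): not NE [P1→C gives 9>8; P2→R gives 5>2]
(D,R): not NE [P1→C gives 2>1]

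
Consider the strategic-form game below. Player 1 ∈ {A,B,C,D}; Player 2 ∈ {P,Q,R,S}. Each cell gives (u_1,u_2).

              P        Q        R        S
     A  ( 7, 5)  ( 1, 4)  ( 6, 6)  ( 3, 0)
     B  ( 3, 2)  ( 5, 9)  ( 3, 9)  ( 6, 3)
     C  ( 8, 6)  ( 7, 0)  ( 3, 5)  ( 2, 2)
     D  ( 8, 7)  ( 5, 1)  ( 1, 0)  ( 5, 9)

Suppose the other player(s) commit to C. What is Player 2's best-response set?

argmax u_2 = {P}

u_2(P vs C) = 6
u_2(Q vs C) = 0
u_2(R vs C) = 5
u_2(S vs C) = 2
max payoff 6 at {P}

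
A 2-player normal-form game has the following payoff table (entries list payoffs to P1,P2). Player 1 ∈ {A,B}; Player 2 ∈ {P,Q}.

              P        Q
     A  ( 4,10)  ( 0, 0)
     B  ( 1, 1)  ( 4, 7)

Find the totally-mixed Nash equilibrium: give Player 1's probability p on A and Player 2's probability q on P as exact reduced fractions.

p=3/8, q=4/7

P1 indiff ⇒ q·4+(1-q)·0 = q·1+(1-q)·4 ⇒ q(3) = (1-q)(4) ⇒ q = 4/7
P2 indiff ⇒ p·10+(1-p)·1 = p·0+(1-p)·7 ⇒ p(10) = (1-p)(6) ⇒ p = 3/8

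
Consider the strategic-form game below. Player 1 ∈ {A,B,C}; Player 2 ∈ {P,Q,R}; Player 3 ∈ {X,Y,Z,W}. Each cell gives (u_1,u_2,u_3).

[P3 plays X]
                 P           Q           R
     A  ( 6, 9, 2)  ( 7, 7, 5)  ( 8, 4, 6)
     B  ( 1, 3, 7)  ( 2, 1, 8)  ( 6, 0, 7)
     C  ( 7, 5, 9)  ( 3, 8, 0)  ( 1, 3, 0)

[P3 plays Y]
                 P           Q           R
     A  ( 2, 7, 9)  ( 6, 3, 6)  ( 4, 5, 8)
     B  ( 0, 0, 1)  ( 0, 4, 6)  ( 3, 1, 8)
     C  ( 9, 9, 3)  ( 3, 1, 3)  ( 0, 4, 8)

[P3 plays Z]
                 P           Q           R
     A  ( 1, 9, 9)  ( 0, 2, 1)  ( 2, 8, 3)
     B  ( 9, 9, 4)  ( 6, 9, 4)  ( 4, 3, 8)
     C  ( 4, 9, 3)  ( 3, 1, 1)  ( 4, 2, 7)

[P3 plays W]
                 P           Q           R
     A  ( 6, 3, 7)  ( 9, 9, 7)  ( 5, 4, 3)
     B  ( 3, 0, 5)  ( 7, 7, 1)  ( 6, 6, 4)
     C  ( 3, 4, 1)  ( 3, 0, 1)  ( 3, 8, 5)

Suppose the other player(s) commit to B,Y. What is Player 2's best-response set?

u_2(P vs B,Y) = 0
u_2(Q vs B,Y) = 4
u_2(R vs B,Y) = 1
max payoff 4 at {Q}

argmax u_2 = {Q}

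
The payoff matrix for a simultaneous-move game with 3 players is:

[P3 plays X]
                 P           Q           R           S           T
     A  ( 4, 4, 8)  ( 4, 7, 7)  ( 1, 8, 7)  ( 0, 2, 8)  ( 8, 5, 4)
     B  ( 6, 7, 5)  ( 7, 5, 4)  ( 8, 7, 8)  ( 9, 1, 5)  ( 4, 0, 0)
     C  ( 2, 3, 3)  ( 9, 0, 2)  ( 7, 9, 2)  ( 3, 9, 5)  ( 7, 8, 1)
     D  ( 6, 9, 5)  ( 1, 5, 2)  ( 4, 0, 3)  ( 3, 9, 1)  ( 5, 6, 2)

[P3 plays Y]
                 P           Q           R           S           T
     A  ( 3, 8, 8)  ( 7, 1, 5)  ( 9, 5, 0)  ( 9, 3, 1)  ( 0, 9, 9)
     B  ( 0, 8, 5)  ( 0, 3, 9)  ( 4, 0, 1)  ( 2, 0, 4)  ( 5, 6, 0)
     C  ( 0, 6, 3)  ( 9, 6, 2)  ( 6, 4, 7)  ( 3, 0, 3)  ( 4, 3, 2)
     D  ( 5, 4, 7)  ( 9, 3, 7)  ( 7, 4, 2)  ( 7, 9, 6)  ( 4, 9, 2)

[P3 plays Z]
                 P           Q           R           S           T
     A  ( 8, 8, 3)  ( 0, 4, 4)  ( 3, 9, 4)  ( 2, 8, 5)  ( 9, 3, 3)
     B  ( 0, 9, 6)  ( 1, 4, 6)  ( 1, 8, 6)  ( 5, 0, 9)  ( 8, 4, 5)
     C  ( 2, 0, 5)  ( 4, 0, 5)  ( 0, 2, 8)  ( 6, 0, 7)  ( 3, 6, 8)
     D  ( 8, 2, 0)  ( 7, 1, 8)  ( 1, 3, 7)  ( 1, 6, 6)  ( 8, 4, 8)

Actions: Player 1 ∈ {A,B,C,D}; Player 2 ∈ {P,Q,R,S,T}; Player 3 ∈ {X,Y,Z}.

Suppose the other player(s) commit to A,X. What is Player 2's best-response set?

u_2(P vs A,X) = 4
u_2(Q vs A,X) = 7
u_2(R vs A,X) = 8
u_2(S vs A,X) = 2
u_2(T vs A,X) = 5
max payoff 8 at {R}

BR_2 = {R}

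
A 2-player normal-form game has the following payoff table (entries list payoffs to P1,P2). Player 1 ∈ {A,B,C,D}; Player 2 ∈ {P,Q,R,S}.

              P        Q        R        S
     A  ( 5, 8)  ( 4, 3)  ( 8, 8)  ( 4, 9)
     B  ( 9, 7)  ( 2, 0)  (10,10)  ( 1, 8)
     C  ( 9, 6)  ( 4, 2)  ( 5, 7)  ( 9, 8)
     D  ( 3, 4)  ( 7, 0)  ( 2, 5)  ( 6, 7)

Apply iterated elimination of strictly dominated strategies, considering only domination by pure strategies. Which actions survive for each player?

P2 drop P (S beats it: A:9>8 B:8>7 C:8>6 D:7>4)
P2 drop Q (R beats it: A:8>3 B:10>0 C:7>2 D:5>0)
P1 drop D (C beats it: R:5>2 S:9>6)
P1→{A,B,C} P2→{R,S}

Remaining: P1:{A,B,C} P2:{R,S}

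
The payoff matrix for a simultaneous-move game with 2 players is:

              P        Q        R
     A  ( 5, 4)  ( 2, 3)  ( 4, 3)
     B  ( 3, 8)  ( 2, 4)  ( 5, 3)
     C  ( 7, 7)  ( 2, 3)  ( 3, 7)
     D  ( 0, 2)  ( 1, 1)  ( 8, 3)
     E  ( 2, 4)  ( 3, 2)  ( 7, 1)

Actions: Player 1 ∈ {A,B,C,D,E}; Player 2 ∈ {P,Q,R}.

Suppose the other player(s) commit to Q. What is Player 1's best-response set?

u_1(A vs Q) = 2
u_1(B vs Q) = 2
u_1(C vs Q) = 2
u_1(D vs Q) = 1
u_1(E vs Q) = 3
max payoff 3 at {E}

P1 best: {E}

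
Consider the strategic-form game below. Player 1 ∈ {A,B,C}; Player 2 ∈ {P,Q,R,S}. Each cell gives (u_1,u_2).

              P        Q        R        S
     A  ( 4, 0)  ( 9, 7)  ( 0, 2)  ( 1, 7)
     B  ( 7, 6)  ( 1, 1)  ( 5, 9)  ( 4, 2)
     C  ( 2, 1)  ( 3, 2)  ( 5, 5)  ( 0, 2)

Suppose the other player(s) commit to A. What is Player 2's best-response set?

P2 best: {Q,S}

u_2(P vs A) = 0
u_2(Q vs A) = 7
u_2(R vs A) = 2
u_2(S vs A) = 7
max payoff 7 at {Q,S}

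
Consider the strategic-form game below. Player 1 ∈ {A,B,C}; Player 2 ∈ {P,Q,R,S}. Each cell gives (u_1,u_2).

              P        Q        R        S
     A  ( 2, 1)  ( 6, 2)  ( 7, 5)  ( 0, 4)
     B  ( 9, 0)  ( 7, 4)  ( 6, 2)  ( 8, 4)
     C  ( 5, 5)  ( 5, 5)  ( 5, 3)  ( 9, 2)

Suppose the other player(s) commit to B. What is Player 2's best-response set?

BR_2 = {Q,S}

u_2(P vs B) = 0
u_2(Q vs B) = 4
u_2(R vs B) = 2
u_2(S vs B) = 4
max payoff 4 at {Q,S}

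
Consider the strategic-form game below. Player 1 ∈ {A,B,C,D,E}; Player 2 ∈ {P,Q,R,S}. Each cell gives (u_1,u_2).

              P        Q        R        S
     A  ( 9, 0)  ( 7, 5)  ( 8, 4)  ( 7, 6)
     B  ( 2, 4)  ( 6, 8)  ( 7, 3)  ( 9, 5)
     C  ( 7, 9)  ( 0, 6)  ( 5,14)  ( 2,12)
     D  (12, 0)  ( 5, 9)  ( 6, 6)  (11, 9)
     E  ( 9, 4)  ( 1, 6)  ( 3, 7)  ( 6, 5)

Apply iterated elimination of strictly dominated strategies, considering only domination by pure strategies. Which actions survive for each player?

IESDS → P1:{A,B,D} P2:{Q,S}

P1 drop C (A beats it: P:9>7 Q:7>0 R:8>5 S:7>2)
P1 drop E (D beats it: P:12>9 Q:5>1 R:6>3 S:11>6)
P2 drop P (Q beats it: A:5>0 B:8>4 D:9>0)
P2 drop R (Q beats it: A:5>4 B:8>3 D:9>6)
P1→{A,B,D} P2→{Q,S}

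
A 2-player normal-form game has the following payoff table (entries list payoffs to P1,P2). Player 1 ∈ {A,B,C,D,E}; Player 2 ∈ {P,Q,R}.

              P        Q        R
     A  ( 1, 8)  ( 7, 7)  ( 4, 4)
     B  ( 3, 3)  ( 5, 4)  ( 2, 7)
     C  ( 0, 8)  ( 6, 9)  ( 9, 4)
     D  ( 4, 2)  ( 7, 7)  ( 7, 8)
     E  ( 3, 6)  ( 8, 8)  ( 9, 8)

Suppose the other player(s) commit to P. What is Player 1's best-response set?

u_1(A vs P) = 1
u_1(B vs P) = 3
u_1(C vs P) = 0
u_1(D vs P) = 4
u_1(E vs P) = 3
max payoff 4 at {D}

BR_1 = {D}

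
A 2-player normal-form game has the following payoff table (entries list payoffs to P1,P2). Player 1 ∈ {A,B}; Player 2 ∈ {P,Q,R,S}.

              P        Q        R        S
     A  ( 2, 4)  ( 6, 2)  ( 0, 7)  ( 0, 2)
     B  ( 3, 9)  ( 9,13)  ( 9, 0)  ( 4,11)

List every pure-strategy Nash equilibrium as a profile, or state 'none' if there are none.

NE set: (B,Q)

(A,P): not NE [P1→B gives 3>2; P2→R gives 7>4]
(A,Q): not NE [P1→B gives 9>6; P2→R gives 7>2]
(A,R): not NE [P1→B gives 9>0]
(A,S): not NE [P1→B gives 4>0; P2→R gives 7>2]
(B,P): not NE [P2→Q gives 13>9]
(B,Q): NE
(B,R): not NE [P2→Q gives 13>0]
(B,S): not NE [P2→Q gives 13>11]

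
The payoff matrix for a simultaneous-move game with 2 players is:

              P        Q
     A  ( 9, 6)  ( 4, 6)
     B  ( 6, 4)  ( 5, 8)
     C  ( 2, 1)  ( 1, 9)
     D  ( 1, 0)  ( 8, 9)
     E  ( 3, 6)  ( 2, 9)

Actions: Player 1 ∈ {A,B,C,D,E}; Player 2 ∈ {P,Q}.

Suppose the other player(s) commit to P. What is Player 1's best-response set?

BR_1 = {A}

u_1(A vs P) = 9
u_1(B vs P) = 6
u_1(C vs P) = 2
u_1(D vs P) = 1
u_1(E vs P) = 3
max payoff 9 at {A}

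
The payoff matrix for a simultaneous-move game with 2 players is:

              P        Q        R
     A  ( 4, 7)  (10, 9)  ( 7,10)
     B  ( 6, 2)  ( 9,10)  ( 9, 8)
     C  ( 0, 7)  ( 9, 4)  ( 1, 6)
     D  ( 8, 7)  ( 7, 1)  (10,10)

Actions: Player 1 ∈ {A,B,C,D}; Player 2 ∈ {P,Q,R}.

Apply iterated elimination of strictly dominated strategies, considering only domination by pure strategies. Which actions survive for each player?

Survivors P1:{A,B,D} P2:{Q,R}

P1 drop C (A beats it: P:4>0 Q:10>9 R:7>1)
P2 drop P (R beats it: A:10>7 B:8>2 D:10>7)
P1→{A,B,D} P2→{Q,R}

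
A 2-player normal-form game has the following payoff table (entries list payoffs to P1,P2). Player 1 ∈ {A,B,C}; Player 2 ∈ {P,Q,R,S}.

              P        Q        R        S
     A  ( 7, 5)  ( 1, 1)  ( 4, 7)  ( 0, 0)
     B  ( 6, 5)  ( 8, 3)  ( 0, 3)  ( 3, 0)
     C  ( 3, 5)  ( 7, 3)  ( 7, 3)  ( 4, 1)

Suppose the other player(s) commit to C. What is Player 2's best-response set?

P2 best: {P}

u_2(P vs C) = 5
u_2(Q vs C) = 3
u_2(R vs C) = 3
u_2(S vs C) = 1
max payoff 5 at {P}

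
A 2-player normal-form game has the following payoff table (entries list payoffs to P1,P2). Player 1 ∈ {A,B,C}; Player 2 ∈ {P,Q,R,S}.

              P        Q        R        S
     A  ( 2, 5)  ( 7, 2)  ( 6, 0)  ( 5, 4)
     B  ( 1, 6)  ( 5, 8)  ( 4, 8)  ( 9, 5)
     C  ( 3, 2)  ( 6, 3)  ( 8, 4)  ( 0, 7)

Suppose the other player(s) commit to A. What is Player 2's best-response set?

P2 best: {P}

u_2(P vs A) = 5
u_2(Q vs A) = 2
u_2(R vs A) = 0
u_2(S vs A) = 4
max payoff 5 at {P}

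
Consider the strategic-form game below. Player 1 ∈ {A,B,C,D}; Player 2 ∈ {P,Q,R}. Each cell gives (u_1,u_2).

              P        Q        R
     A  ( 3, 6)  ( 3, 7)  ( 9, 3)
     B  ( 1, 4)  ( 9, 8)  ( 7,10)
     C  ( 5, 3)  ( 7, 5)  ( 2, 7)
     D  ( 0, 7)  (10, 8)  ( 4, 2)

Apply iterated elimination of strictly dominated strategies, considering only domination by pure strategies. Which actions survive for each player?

Remaining: P1:{A,B,D} P2:{Q,R}

P2 drop P (Q beats it: A:7>6 B:8>4 C:5>3 D:8>7)
P1 drop C (B beats it: Q:9>7 R:7>2)
P1→{A,B,D} P2→{Q,R}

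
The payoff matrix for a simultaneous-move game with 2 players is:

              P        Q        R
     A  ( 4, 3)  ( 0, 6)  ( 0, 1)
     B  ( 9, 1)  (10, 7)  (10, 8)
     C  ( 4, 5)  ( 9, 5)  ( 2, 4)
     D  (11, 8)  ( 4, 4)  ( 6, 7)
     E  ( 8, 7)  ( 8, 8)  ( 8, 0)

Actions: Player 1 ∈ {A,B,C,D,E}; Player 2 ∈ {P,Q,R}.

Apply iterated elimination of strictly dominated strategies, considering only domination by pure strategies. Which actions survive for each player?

Remaining: P1:{B,D} P2:{P,R}

P1 drop A (B beats it: P:9>4 Q:10>0 R:10>0)
P1 drop C (B beats it: P:9>4 Q:10>9 R:10>2)
P1 drop E (B beats it: P:9>8 Q:10>8 R:10>8)
P2 drop Q (R beats it: B:8>7 D:7>4)
P1→{B,D} P2→{P,R}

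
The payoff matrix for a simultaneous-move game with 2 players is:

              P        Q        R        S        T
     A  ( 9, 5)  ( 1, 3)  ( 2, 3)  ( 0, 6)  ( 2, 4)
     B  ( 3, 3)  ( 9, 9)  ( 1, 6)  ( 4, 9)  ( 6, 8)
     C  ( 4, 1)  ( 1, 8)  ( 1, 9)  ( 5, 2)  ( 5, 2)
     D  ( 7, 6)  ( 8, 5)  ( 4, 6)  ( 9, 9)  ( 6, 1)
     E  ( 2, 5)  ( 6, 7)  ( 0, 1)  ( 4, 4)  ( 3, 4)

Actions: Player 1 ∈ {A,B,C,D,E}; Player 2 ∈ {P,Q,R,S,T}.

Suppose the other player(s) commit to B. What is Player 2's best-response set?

u_2(P vs B) = 3
u_2(Q vs B) = 9
u_2(R vs B) = 6
u_2(S vs B) = 9
u_2(T vs B) = 8
max payoff 9 at {Q,S}

BR_2 = {Q,S}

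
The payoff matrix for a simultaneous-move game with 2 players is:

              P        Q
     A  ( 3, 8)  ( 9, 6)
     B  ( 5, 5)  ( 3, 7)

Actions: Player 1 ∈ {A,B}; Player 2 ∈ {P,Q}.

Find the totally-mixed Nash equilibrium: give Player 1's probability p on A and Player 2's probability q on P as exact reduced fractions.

P1 mixes 1/2 on A; P2 mixes 3/4 on P

P1 indiff ⇒ q·3+(1-q)·9 = q·5+(1-q)·3 ⇒ q(-2) = (1-q)(-6) ⇒ q = 3/4
P2 indiff ⇒ p·8+(1-p)·5 = p·6+(1-p)·7 ⇒ p(2) = (1-p)(2) ⇒ p = 1/2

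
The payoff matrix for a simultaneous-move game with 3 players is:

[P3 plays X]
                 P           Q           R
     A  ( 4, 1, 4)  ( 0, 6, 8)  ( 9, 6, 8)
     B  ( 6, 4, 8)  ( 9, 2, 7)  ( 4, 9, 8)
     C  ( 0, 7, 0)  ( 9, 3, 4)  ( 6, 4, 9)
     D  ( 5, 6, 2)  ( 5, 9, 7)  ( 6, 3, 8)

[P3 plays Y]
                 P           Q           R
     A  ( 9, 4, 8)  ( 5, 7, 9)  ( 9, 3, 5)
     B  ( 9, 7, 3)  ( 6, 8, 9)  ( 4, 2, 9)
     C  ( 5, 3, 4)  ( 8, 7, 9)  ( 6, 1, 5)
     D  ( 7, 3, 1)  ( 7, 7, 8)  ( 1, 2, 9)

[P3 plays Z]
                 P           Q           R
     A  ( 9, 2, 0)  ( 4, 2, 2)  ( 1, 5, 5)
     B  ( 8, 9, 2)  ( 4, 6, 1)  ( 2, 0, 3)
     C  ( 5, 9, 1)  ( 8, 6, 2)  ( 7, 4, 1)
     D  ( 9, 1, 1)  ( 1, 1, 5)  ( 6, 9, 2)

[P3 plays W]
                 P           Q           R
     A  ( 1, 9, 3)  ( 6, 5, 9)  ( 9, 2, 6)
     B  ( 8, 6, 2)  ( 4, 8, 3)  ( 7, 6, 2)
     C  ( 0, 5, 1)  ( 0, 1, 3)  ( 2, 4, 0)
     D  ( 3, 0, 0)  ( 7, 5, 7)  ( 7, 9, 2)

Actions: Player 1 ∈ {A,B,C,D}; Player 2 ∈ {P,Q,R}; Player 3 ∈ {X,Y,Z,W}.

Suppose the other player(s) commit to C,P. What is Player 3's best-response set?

BR_3 = {Y}

u_3(X vs C,P) = 0
u_3(Y vs C,P) = 4
u_3(Z vs C,P) = 1
u_3(W vs C,P) = 1
max payoff 4 at {Y}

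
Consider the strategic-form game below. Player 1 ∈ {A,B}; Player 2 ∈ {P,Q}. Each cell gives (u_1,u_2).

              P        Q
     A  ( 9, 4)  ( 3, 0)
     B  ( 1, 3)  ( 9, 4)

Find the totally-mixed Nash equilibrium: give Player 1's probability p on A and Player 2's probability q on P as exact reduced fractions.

p=1/5, q=3/7

P1 indiff ⇒ q·9+(1-q)·3 = q·1+(1-q)·9 ⇒ q(8) = (1-q)(6) ⇒ q = 3/7
P2 indiff ⇒ p·4+(1-p)·3 = p·0+(1-p)·4 ⇒ p(4) = (1-p)(1) ⇒ p = 1/5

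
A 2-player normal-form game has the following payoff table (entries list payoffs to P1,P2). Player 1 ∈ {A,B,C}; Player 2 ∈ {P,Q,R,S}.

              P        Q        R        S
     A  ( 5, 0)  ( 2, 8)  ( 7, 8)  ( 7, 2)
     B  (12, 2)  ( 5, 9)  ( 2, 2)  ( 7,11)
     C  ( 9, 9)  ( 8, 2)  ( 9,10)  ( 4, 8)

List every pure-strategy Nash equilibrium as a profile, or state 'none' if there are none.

Nash profiles: (B,S), (C,R)

(A,P): not NE [P1→B gives 12>5; P2→R gives 8>0]
(A,Q): not NE [P1→C gives 8>2]
(A,R): not NE [P1→C gives 9>7]
(A,S): not NE [P2→R gives 8>2]
(B,P): not NE [P2→S gives 11>2]
(B,Q): not NE [P1→C gives 8>5; P2→S gives 11>9]
(B,R): not NE [P1→C gives 9>2; P2→S gives 11>2]
(B,S): NE
(C,P): not NE [P1→B gives 12>9; P2→R gives 10>9]
(C,Q): not NE [P2→R gives 10>2]
(C,R): NE
(C,S): not NE [P1→B gives 7>4; P2→R gives 10>8]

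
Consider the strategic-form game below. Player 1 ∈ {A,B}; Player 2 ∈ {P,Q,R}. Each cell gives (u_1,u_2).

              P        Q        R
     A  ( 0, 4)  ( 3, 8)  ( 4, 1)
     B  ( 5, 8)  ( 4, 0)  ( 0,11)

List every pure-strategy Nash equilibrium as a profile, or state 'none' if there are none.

(A,P): not NE [P1→B gives 5>0; P2→Q gives 8>4]
(A,Q): not NE [P1→B gives 4>3]
(A,R): not NE [P2→Q gives 8>1]
(B,P): not NE [P2→R gives 11>8]
(B,Q): not NE [P2→R gives 11>0]
(B,R): not NE [P1→A gives 4>0]

PSNE: ∅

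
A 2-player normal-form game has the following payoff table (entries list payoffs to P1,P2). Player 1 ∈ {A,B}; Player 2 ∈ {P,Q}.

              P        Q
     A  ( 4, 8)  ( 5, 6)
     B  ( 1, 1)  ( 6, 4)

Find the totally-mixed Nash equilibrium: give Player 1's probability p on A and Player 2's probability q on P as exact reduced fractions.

P1 indiff ⇒ q·4+(1-q)·5 = q·1+(1-q)·6 ⇒ q(3) = (1-q)(1) ⇒ q = 1/4
P2 indiff ⇒ p·8+(1-p)·1 = p·6+(1-p)·4 ⇒ p(2) = (1-p)(3) ⇒ p = 3/5

P1 mixes 3/5 on A; P2 mixes 1/4 on P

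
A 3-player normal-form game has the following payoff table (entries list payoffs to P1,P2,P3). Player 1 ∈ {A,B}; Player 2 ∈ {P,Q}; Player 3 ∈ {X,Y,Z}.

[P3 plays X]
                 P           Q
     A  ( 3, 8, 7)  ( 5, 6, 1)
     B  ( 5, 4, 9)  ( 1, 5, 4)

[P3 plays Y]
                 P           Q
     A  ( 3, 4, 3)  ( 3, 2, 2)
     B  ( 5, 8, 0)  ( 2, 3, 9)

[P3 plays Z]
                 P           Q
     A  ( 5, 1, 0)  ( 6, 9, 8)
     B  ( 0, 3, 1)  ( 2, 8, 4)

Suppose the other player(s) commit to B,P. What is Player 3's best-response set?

u_3(X vs B,P) = 9
u_3(Y vs B,P) = 0
u_3(Z vs B,P) = 1
max payoff 9 at {X}

P3 best: {X}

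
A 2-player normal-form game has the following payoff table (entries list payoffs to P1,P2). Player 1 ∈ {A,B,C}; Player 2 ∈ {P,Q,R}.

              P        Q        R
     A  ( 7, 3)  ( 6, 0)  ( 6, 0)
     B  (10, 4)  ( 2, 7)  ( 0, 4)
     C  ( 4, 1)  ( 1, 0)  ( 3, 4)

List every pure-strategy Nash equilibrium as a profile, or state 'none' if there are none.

(A,P): not NE [P1→B gives 10>7]
(A,Q): not NE [P2→P gives 3>0]
(A,R): not NE [P2→P gives 3>0]
(B,P): not NE [P2→Q gives 7>4]
(B,Q): not NE [P1→A gives 6>2]
(B,R): not NE [P1→A gives 6>0; P2→Q gives 7>4]
(C,P): not NE [P1→B gives 10>4; P2→R gives 4>1]
(C,Q): not NE [P1→A gives 6>1; P2→R gives 4>0]
(C,R): not NE [P1→A gives 6>3]

No pure NE.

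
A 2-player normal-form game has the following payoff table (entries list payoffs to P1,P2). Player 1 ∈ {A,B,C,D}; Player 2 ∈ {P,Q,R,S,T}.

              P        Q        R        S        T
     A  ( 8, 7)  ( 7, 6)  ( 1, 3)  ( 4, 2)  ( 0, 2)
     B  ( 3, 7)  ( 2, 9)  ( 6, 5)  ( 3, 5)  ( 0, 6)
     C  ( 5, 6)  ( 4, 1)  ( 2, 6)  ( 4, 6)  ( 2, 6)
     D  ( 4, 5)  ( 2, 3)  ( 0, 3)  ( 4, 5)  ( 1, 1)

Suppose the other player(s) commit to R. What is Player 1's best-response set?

BR_1 = {B}

u_1(A vs R) = 1
u_1(B vs R) = 6
u_1(C vs R) = 2
u_1(D vs R) = 0
max payoff 6 at {B}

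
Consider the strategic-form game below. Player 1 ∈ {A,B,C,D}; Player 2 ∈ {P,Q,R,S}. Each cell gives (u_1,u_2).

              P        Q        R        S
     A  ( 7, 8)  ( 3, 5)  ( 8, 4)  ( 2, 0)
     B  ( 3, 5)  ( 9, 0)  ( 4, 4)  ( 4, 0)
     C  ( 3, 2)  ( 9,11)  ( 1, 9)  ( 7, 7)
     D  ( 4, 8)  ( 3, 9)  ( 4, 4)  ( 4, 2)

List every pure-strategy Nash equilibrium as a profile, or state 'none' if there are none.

(A,P): NE
(A,Q): not NE [P1→C gives 9>3; P2→P gives 8>5]
(A,R): not NE [P2→P gives 8>4]
(A,S): not NE [P1→C gives 7>2; P2→P gives 8>0]
(B,P): not NE [P1→A gives 7>3]
(B,Q): not NE [P2→P gives 5>0]
(B,R): not NE [P1→A gives 8>4; P2→P gives 5>4]
(B,S): not NE [P1→C gives 7>4; P2→P gives 5>0]
(C,P): not NE [P1→A gives 7>3; P2→Q gives 11>2]
(C,Q): NE
(C,R): not NE [P1→A gives 8>1; P2→Q gives 11>9]
(C,S): not NE [P2→Q gives 11>7]
(D,P): not NE [P1→A gives 7>4; P2→Q gives 9>8]
(D,Q): not NE [P1→C gives 9>3]
(D,R): not NE [P1→A gives 8>4; P2→Q gives 9>4]
(D,S): not NE [P1→C gives 7>4; P2→Q gives 9>2]

Nash profiles: (A,P), (C,Q)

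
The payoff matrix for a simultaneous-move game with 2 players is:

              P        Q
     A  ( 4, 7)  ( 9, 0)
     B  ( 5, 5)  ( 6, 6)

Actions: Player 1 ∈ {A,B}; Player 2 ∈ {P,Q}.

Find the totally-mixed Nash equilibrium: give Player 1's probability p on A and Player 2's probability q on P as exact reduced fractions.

P1 indiff ⇒ q·4+(1-q)·9 = q·5+(1-q)·6 ⇒ q(-1) = (1-q)(-3) ⇒ q = 3/4
P2 indiff ⇒ p·7+(1-p)·5 = p·0+(1-p)·6 ⇒ p(7) = (1-p)(1) ⇒ p = 1/8

p=1/8, q=3/4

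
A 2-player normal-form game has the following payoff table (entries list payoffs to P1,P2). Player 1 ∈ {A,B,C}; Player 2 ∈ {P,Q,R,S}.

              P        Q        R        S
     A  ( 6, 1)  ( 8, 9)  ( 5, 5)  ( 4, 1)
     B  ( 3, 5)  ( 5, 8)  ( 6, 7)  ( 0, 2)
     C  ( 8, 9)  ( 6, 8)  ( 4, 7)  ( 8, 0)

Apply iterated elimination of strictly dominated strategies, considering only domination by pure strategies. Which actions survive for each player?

Survivors P1:{A,C} P2:{P,Q}

P2 drop R (Q beats it: A:9>5 B:8>7 C:8>7)
P1 drop B (A beats it: P:6>3 Q:8>5 S:4>0)
P2 drop S (Q beats it: A:9>1 C:8>0)
P1→{A,C} P2→{P,Q}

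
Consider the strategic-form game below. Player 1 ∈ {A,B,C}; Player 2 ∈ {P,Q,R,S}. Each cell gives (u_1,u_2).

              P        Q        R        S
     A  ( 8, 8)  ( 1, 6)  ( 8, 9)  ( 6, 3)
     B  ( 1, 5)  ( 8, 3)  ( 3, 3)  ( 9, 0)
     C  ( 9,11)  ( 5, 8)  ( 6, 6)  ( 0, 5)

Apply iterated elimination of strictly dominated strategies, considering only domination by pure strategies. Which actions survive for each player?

P2 drop Q (P beats it: A:8>6 B:5>3 C:11>8)
P2 drop S (P beats it: A:8>3 B:5>0 C:11>5)
P1 drop B (A beats it: P:8>1 R:8>3)
P1→{A,C} P2→{P,R}

IESDS → P1:{A,C} P2:{P,R}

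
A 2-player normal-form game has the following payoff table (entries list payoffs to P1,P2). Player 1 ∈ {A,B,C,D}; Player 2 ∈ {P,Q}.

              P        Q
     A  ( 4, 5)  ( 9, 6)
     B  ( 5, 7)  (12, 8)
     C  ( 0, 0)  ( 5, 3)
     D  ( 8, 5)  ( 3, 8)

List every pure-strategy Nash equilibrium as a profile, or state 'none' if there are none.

(A,P): not NE [P1→D gives 8>4; P2→Q gives 6>5]
(A,Q): not NE [P1→B gives 12>9]
(B,P): not NE [P1→D gives 8>5; P2→Q gives 8>7]
(B,Q): NE
(C,P): not NE [P1→D gives 8>0; P2→Q gives 3>0]
(C,Q): not NE [P1→B gives 12>5]
(D,P): not NE [P2→Q gives 8>5]
(D,Q): not NE [P1→B gives 12>3]

NE set: (B,Q)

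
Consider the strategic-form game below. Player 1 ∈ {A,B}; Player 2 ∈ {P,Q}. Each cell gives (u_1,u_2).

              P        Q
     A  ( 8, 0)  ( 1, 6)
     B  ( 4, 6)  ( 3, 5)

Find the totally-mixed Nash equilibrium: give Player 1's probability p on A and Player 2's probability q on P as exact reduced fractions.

P1 indiff ⇒ q·8+(1-q)·1 = q·4+(1-q)·3 ⇒ q(4) = (1-q)(2) ⇒ q = 1/3
P2 indiff ⇒ p·0+(1-p)·6 = p·6+(1-p)·5 ⇒ p(-6) = (1-p)(-1) ⇒ p = 1/7

P1 mixes 1/7 on A; P2 mixes 1/3 on P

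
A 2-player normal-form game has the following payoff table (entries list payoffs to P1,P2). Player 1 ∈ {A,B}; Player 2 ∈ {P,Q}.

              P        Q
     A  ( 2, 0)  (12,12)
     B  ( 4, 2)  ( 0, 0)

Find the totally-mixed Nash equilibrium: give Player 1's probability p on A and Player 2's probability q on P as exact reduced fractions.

p=1/7, q=6/7

P1 indiff ⇒ q·2+(1-q)·12 = q·4+(1-q)·0 ⇒ q(-2) = (1-q)(-12) ⇒ q = 6/7
P2 indiff ⇒ p·0+(1-p)·2 = p·12+(1-p)·0 ⇒ p(-12) = (1-p)(-2) ⇒ p = 1/7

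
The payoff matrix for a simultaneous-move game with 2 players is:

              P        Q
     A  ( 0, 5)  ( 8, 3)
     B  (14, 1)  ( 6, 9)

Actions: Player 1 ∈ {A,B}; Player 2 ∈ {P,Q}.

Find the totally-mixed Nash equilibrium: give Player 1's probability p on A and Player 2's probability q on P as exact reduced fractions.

(p,q) = (4/5, 1/8)

P1 indiff ⇒ q·0+(1-q)·8 = q·14+(1-q)·6 ⇒ q(-14) = (1-q)(-2) ⇒ q = 1/8
P2 indiff ⇒ p·5+(1-p)·1 = p·3+(1-p)·9 ⇒ p(2) = (1-p)(8) ⇒ p = 4/5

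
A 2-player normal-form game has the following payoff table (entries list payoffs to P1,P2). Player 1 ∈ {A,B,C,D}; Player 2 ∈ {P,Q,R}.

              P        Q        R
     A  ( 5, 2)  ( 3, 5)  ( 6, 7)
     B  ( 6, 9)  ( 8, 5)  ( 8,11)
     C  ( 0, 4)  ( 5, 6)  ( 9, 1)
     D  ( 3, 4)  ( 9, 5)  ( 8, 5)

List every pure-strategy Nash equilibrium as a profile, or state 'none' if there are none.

PSNE = {(D,Q)}

(A,P): not NE [P1→B gives 6>5; P2→R gives 7>2]
(A,Q): not NE [P1→D gives 9>3; P2→R gives 7>5]
(A,R): not NE [P1→C gives 9>6]
(B,P): not NE [P2→R gives 11>9]
(B,Q): not NE [P1→D gives 9>8; P2→R gives 11>5]
(B,R): not NE [P1→C gives 9>8]
(C,P): not NE [P1→B gives 6>0; P2→Q gives 6>4]
(C,Q): not NE [P1→D gives 9>5]
(C,R): not NE [P2→Q gives 6>1]
(D,P): not NE [P1→B gives 6>3; P2→R gives 5>4]
(D,Q): NE
(D,R): not NE [P1→C gives 9>8]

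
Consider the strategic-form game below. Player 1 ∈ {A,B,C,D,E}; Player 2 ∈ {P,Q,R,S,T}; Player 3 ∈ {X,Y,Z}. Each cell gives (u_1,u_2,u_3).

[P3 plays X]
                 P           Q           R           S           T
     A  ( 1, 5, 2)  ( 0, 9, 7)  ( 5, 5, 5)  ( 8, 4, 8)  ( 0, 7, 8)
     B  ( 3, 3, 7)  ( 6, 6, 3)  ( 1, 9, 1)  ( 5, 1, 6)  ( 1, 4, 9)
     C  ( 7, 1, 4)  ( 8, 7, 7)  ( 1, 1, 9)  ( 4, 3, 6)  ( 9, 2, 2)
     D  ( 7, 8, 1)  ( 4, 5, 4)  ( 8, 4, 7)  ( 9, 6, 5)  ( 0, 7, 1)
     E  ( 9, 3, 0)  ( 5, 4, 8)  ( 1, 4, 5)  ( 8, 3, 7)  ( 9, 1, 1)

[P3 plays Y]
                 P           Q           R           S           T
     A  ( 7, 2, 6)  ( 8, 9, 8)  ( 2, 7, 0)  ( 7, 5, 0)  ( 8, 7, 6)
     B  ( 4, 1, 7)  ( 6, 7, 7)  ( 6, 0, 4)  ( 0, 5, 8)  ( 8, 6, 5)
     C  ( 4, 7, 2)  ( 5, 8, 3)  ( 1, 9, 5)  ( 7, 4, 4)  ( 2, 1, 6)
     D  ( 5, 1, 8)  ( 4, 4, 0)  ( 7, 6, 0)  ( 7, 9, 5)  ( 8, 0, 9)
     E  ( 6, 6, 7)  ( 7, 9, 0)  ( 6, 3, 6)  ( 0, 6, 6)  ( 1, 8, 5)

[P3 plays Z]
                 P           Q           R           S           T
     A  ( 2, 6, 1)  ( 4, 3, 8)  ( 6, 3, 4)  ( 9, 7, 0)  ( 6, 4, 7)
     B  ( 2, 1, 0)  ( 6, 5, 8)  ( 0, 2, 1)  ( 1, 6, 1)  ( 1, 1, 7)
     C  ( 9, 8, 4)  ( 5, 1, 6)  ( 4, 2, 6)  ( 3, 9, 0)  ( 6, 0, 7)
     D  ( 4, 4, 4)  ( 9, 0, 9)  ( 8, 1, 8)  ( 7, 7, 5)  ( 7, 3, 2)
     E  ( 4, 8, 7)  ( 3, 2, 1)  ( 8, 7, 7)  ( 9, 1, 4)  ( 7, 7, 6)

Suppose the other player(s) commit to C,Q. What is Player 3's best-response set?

argmax u_3 = {X}

u_3(X vs C,Q) = 7
u_3(Y vs C,Q) = 3
u_3(Z vs C,Q) = 6
max payoff 7 at {X}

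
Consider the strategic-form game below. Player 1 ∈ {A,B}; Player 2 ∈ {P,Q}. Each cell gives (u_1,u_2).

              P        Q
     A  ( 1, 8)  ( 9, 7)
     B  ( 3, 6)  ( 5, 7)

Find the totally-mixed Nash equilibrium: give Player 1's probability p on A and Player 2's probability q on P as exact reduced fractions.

P1 indiff ⇒ q·1+(1-q)·9 = q·3+(1-q)·5 ⇒ q(-2) = (1-q)(-4) ⇒ q = 2/3
P2 indiff ⇒ p·8+(1-p)·6 = p·7+(1-p)·7 ⇒ p(1) = (1-p)(1) ⇒ p = 1/2

p=1/2, q=2/3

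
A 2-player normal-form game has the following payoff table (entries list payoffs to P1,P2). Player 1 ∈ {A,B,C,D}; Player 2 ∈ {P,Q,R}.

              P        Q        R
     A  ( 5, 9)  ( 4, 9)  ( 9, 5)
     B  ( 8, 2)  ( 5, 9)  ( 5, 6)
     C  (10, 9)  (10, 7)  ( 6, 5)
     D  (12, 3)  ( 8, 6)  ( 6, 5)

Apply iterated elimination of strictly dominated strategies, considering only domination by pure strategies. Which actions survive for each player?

P1 drop B (C beats it: P:10>8 Q:10>5 R:6>5)
P2 drop R (Q beats it: A:9>5 C:7>5 D:6>5)
P1 drop A (C beats it: P:10>5 Q:10>4)
P1→{C,D} P2→{P,Q}

Survivors P1:{C,D} P2:{P,Q}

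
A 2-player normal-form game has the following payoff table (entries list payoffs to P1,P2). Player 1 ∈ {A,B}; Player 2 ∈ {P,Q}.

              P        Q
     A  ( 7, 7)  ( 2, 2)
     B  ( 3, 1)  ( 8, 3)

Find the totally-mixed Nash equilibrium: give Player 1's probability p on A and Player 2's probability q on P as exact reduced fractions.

P1 indiff ⇒ q·7+(1-q)·2 = q·3+(1-q)·8 ⇒ q(4) = (1-q)(6) ⇒ q = 3/5
P2 indiff ⇒ p·7+(1-p)·1 = p·2+(1-p)·3 ⇒ p(5) = (1-p)(2) ⇒ p = 2/7

(p,q) = (2/7, 3/5)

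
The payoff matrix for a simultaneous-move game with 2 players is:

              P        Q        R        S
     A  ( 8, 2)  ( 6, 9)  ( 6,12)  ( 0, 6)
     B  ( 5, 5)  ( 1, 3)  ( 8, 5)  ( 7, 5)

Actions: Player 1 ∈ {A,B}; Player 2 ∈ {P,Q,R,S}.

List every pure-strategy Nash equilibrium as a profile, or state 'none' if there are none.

Nash profiles: (B,R), (B,S)

(A,P): not NE [P2→R gives 12>2]
(A,Q): not NE [P2→R gives 12>9]
(A,R): not NE [P1→B gives 8>6]
(A,S): not NE [P1→B gives 7>0; P2→R gives 12>6]
(B,P): not NE [P1→A gives 8>5]
(B,Q): not NE [P1→A gives 6>1; P2→S gives 5>3]
(B,R): NE
(B,S): NE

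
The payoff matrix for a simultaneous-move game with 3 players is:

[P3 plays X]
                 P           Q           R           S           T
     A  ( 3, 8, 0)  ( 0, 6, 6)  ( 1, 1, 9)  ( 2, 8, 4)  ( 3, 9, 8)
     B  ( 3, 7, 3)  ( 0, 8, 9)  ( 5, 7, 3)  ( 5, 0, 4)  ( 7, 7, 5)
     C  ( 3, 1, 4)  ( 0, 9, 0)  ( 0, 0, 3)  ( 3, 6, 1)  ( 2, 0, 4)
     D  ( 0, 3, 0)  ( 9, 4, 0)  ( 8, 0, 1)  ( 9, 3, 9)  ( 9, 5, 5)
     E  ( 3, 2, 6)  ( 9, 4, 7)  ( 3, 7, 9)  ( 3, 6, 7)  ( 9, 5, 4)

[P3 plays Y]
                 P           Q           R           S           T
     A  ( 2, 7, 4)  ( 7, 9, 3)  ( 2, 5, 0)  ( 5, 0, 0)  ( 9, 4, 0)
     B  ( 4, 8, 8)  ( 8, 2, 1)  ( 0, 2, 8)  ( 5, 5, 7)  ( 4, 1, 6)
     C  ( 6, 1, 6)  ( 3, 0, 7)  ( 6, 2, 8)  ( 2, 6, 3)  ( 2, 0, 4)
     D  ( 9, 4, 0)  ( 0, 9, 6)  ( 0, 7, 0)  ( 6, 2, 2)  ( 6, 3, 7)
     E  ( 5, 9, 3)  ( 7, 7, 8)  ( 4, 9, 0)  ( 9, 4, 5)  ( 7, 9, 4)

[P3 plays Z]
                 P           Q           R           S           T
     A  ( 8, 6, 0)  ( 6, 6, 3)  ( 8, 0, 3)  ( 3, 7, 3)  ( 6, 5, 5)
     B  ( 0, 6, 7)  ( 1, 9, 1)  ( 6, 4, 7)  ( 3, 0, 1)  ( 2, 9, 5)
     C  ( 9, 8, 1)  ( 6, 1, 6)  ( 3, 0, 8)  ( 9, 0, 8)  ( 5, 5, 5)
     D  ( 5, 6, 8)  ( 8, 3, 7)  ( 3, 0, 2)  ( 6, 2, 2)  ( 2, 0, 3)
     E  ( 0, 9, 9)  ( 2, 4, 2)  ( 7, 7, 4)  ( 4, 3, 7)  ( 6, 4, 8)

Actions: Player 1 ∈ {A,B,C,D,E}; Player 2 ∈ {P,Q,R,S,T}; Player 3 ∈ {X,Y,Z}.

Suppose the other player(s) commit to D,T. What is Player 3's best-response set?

argmax u_3 = {Y}

u_3(X vs D,T) = 5
u_3(Y vs D,T) = 7
u_3(Z vs D,T) = 3
max payoff 7 at {Y}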